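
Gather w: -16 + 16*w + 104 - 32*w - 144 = -16*w - 56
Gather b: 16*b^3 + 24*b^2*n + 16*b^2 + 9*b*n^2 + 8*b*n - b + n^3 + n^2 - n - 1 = 16*b^3 + b^2*(24*n + 16) + b*(9*n^2 + 8*n - 1) + n^3 + n^2 - n - 1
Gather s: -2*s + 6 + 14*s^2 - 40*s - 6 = 14*s^2 - 42*s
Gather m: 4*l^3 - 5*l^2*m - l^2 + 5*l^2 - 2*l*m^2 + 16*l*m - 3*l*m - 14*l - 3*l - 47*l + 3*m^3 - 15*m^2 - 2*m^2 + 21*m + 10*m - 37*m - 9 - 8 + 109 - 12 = 4*l^3 + 4*l^2 - 64*l + 3*m^3 + m^2*(-2*l - 17) + m*(-5*l^2 + 13*l - 6) + 80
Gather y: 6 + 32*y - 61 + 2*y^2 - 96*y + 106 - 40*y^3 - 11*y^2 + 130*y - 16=-40*y^3 - 9*y^2 + 66*y + 35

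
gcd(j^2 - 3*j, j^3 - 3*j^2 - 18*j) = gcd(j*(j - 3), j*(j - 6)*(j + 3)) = j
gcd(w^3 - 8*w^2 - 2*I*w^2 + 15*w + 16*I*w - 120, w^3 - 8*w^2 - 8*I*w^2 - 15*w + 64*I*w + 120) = w^2 + w*(-8 - 5*I) + 40*I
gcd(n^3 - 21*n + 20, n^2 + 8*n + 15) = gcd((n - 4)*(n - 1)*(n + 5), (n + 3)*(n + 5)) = n + 5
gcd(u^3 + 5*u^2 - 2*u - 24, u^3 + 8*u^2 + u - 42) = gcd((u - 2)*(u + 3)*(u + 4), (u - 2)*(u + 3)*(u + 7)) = u^2 + u - 6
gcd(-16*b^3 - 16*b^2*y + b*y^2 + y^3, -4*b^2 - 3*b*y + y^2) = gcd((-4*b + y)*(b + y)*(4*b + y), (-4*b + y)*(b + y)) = -4*b^2 - 3*b*y + y^2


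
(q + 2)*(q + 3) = q^2 + 5*q + 6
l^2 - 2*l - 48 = (l - 8)*(l + 6)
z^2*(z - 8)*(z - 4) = z^4 - 12*z^3 + 32*z^2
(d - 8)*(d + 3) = d^2 - 5*d - 24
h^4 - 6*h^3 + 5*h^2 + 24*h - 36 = (h - 3)^2*(h - 2)*(h + 2)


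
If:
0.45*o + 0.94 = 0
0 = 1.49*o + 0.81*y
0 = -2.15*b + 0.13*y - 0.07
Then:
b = 0.20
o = -2.09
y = 3.84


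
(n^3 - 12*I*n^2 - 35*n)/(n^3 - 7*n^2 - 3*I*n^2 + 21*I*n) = (n^2 - 12*I*n - 35)/(n^2 - 7*n - 3*I*n + 21*I)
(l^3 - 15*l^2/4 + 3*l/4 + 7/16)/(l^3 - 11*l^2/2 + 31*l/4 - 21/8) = (4*l + 1)/(2*(2*l - 3))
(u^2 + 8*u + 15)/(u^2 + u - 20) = (u + 3)/(u - 4)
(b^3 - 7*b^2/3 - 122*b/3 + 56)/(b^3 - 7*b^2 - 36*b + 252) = (b - 4/3)/(b - 6)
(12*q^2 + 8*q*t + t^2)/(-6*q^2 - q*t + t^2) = (-6*q - t)/(3*q - t)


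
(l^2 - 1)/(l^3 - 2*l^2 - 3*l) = (l - 1)/(l*(l - 3))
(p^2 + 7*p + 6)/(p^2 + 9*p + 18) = (p + 1)/(p + 3)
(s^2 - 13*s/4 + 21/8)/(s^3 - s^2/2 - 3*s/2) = (s - 7/4)/(s*(s + 1))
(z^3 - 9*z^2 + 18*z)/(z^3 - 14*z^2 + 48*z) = (z - 3)/(z - 8)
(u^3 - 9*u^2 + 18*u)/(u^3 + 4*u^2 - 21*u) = (u - 6)/(u + 7)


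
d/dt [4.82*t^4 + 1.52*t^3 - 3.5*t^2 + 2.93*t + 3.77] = 19.28*t^3 + 4.56*t^2 - 7.0*t + 2.93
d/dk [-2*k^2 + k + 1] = 1 - 4*k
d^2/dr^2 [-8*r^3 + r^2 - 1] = 2 - 48*r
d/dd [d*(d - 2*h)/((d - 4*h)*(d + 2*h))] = 16*h^2*(-d + h)/(d^4 - 4*d^3*h - 12*d^2*h^2 + 32*d*h^3 + 64*h^4)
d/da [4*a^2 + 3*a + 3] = 8*a + 3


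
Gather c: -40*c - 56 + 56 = -40*c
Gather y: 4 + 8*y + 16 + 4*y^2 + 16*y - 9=4*y^2 + 24*y + 11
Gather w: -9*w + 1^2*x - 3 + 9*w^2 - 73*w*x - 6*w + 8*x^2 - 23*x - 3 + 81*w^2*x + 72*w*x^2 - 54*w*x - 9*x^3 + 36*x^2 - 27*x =w^2*(81*x + 9) + w*(72*x^2 - 127*x - 15) - 9*x^3 + 44*x^2 - 49*x - 6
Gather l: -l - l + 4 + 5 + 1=10 - 2*l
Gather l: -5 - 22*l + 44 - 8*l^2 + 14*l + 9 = -8*l^2 - 8*l + 48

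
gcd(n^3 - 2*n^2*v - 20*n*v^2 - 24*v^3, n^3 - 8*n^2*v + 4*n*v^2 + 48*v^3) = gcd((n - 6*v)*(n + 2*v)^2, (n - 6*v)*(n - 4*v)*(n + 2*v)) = -n^2 + 4*n*v + 12*v^2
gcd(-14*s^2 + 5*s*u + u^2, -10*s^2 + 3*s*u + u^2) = 2*s - u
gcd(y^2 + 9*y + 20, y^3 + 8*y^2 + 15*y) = y + 5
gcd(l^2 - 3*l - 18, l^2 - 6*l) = l - 6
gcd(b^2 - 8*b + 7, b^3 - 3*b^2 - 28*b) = b - 7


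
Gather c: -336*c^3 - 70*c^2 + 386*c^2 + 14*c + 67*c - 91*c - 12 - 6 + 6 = -336*c^3 + 316*c^2 - 10*c - 12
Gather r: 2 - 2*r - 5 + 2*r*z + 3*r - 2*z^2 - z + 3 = r*(2*z + 1) - 2*z^2 - z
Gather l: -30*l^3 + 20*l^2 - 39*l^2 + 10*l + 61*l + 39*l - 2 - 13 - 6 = -30*l^3 - 19*l^2 + 110*l - 21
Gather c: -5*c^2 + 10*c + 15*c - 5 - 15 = -5*c^2 + 25*c - 20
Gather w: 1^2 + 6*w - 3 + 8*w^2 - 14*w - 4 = 8*w^2 - 8*w - 6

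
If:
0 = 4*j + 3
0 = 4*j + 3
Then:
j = -3/4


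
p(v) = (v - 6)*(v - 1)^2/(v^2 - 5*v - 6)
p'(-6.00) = 0.84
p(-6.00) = -9.80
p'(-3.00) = 0.00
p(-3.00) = -8.00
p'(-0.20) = -5.25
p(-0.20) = 1.80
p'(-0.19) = -5.10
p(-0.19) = 1.75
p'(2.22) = 0.61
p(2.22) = 0.46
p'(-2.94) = -0.06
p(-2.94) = -8.00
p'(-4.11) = 0.59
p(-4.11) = -8.40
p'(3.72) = 0.82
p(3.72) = 1.57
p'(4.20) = 0.85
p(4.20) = 1.97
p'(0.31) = -1.33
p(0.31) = 0.36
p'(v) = (5 - 2*v)*(v - 6)*(v - 1)^2/(v^2 - 5*v - 6)^2 + (v - 6)*(2*v - 2)/(v^2 - 5*v - 6) + (v - 1)^2/(v^2 - 5*v - 6)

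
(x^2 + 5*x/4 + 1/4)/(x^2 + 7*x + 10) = (4*x^2 + 5*x + 1)/(4*(x^2 + 7*x + 10))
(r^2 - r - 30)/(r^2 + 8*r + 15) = (r - 6)/(r + 3)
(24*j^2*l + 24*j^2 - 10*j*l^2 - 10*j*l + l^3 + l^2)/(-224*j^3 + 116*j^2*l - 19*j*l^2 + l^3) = (-6*j*l - 6*j + l^2 + l)/(56*j^2 - 15*j*l + l^2)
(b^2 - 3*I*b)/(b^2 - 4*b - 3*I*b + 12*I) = b/(b - 4)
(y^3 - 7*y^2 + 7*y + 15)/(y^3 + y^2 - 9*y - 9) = (y - 5)/(y + 3)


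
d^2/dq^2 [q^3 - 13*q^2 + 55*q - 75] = 6*q - 26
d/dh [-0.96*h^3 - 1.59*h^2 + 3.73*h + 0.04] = -2.88*h^2 - 3.18*h + 3.73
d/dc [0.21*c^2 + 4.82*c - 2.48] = 0.42*c + 4.82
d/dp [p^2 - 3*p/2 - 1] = 2*p - 3/2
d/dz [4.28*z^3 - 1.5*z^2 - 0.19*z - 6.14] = 12.84*z^2 - 3.0*z - 0.19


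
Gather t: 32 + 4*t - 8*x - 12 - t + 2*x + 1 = 3*t - 6*x + 21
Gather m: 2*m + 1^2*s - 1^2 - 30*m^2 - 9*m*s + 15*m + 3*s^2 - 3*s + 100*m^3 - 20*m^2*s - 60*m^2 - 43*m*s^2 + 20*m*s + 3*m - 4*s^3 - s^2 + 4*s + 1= 100*m^3 + m^2*(-20*s - 90) + m*(-43*s^2 + 11*s + 20) - 4*s^3 + 2*s^2 + 2*s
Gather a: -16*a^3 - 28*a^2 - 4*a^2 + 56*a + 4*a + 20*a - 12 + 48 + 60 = -16*a^3 - 32*a^2 + 80*a + 96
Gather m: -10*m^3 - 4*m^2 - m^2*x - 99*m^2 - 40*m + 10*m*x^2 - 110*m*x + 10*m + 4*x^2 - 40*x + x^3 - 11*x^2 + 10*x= -10*m^3 + m^2*(-x - 103) + m*(10*x^2 - 110*x - 30) + x^3 - 7*x^2 - 30*x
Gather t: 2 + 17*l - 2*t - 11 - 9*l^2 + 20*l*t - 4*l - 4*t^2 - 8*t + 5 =-9*l^2 + 13*l - 4*t^2 + t*(20*l - 10) - 4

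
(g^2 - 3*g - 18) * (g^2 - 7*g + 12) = g^4 - 10*g^3 + 15*g^2 + 90*g - 216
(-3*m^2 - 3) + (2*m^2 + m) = -m^2 + m - 3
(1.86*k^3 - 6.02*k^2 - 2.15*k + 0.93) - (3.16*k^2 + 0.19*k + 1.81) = 1.86*k^3 - 9.18*k^2 - 2.34*k - 0.88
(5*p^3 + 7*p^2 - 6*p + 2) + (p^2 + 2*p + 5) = 5*p^3 + 8*p^2 - 4*p + 7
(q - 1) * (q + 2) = q^2 + q - 2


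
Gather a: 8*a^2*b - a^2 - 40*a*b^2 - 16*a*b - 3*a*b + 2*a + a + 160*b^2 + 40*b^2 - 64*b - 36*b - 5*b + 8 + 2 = a^2*(8*b - 1) + a*(-40*b^2 - 19*b + 3) + 200*b^2 - 105*b + 10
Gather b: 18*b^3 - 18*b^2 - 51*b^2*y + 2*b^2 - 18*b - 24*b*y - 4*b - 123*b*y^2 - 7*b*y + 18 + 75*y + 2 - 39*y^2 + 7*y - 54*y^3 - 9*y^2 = 18*b^3 + b^2*(-51*y - 16) + b*(-123*y^2 - 31*y - 22) - 54*y^3 - 48*y^2 + 82*y + 20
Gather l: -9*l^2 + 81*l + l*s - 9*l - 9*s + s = -9*l^2 + l*(s + 72) - 8*s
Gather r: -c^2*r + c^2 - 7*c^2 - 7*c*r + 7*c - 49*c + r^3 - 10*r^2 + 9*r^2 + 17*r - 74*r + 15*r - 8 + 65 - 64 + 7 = -6*c^2 - 42*c + r^3 - r^2 + r*(-c^2 - 7*c - 42)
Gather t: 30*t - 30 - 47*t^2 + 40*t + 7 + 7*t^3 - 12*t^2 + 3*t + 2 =7*t^3 - 59*t^2 + 73*t - 21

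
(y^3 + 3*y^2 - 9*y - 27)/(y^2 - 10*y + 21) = (y^2 + 6*y + 9)/(y - 7)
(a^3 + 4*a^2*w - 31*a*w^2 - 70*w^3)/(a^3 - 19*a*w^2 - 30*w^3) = (a + 7*w)/(a + 3*w)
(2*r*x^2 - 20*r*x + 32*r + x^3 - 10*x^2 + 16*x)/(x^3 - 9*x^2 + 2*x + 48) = (2*r*x - 4*r + x^2 - 2*x)/(x^2 - x - 6)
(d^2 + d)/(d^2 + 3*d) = (d + 1)/(d + 3)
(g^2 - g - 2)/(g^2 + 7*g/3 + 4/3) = 3*(g - 2)/(3*g + 4)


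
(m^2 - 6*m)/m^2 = (m - 6)/m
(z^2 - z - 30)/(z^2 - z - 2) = (-z^2 + z + 30)/(-z^2 + z + 2)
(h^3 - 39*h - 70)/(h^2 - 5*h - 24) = (-h^3 + 39*h + 70)/(-h^2 + 5*h + 24)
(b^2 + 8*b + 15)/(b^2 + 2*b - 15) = (b + 3)/(b - 3)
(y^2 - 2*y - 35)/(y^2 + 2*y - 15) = (y - 7)/(y - 3)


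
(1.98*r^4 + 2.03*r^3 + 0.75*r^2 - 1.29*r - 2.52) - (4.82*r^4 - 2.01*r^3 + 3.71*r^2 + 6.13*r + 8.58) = -2.84*r^4 + 4.04*r^3 - 2.96*r^2 - 7.42*r - 11.1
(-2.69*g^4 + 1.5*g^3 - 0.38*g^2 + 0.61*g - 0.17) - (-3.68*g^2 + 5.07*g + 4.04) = -2.69*g^4 + 1.5*g^3 + 3.3*g^2 - 4.46*g - 4.21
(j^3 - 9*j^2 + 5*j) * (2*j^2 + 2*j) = 2*j^5 - 16*j^4 - 8*j^3 + 10*j^2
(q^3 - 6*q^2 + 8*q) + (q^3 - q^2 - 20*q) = 2*q^3 - 7*q^2 - 12*q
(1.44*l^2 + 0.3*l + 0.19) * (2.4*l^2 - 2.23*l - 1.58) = 3.456*l^4 - 2.4912*l^3 - 2.4882*l^2 - 0.8977*l - 0.3002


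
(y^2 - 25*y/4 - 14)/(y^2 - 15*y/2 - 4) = (4*y + 7)/(2*(2*y + 1))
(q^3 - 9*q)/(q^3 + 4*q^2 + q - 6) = q*(q - 3)/(q^2 + q - 2)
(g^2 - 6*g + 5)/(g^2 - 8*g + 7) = (g - 5)/(g - 7)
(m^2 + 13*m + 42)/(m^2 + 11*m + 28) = (m + 6)/(m + 4)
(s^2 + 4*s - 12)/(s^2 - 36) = (s - 2)/(s - 6)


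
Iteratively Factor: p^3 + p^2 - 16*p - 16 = (p - 4)*(p^2 + 5*p + 4) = (p - 4)*(p + 1)*(p + 4)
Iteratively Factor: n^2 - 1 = (n + 1)*(n - 1)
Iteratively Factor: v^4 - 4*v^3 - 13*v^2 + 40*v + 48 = (v + 3)*(v^3 - 7*v^2 + 8*v + 16) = (v + 1)*(v + 3)*(v^2 - 8*v + 16) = (v - 4)*(v + 1)*(v + 3)*(v - 4)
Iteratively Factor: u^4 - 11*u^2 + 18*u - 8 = (u - 1)*(u^3 + u^2 - 10*u + 8) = (u - 1)*(u + 4)*(u^2 - 3*u + 2) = (u - 1)^2*(u + 4)*(u - 2)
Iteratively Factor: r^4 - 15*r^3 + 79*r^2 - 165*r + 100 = (r - 1)*(r^3 - 14*r^2 + 65*r - 100) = (r - 5)*(r - 1)*(r^2 - 9*r + 20) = (r - 5)^2*(r - 1)*(r - 4)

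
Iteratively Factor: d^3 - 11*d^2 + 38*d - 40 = (d - 4)*(d^2 - 7*d + 10) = (d - 4)*(d - 2)*(d - 5)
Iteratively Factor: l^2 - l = (l - 1)*(l)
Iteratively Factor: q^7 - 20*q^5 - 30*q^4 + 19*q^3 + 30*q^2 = (q + 3)*(q^6 - 3*q^5 - 11*q^4 + 3*q^3 + 10*q^2) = (q + 2)*(q + 3)*(q^5 - 5*q^4 - q^3 + 5*q^2) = q*(q + 2)*(q + 3)*(q^4 - 5*q^3 - q^2 + 5*q) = q^2*(q + 2)*(q + 3)*(q^3 - 5*q^2 - q + 5) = q^2*(q - 1)*(q + 2)*(q + 3)*(q^2 - 4*q - 5) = q^2*(q - 5)*(q - 1)*(q + 2)*(q + 3)*(q + 1)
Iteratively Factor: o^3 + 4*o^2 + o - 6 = (o + 2)*(o^2 + 2*o - 3) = (o - 1)*(o + 2)*(o + 3)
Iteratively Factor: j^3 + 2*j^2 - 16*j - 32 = (j - 4)*(j^2 + 6*j + 8) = (j - 4)*(j + 4)*(j + 2)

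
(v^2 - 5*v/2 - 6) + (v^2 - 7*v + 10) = 2*v^2 - 19*v/2 + 4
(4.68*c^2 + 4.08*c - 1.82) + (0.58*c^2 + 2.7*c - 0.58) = 5.26*c^2 + 6.78*c - 2.4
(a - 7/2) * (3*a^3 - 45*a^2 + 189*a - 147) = 3*a^4 - 111*a^3/2 + 693*a^2/2 - 1617*a/2 + 1029/2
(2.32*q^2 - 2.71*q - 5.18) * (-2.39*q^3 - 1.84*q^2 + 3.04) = -5.5448*q^5 + 2.2081*q^4 + 17.3666*q^3 + 16.584*q^2 - 8.2384*q - 15.7472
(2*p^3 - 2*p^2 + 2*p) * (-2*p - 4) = -4*p^4 - 4*p^3 + 4*p^2 - 8*p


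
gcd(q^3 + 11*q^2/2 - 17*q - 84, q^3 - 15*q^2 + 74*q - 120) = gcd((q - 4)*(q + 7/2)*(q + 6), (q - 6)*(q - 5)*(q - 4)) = q - 4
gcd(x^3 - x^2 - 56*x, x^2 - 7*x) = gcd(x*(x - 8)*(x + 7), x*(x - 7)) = x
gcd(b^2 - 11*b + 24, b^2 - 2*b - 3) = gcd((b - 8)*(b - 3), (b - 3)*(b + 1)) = b - 3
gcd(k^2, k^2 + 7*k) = k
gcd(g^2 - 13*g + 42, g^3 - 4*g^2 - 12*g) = g - 6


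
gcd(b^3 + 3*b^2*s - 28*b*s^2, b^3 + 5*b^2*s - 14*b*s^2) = b^2 + 7*b*s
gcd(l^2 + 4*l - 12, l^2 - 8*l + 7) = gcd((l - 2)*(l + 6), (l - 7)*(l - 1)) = 1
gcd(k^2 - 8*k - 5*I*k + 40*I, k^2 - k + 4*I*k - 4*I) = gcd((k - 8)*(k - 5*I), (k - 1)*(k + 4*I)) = 1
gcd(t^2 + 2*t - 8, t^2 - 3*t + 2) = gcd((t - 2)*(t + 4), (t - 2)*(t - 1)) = t - 2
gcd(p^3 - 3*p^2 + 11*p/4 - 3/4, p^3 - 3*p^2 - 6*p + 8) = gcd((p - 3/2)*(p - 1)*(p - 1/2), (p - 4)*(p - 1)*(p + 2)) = p - 1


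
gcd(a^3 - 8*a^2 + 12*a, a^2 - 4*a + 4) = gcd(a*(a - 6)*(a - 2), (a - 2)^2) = a - 2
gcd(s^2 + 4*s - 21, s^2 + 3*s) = 1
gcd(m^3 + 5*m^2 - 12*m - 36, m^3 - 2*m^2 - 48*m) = m + 6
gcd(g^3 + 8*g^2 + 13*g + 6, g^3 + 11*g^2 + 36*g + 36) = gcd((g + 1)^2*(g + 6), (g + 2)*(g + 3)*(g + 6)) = g + 6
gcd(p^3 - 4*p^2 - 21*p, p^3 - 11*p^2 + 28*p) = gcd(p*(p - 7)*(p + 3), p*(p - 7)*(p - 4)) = p^2 - 7*p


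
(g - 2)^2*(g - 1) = g^3 - 5*g^2 + 8*g - 4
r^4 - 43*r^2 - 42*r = r*(r - 7)*(r + 1)*(r + 6)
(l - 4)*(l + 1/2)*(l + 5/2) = l^3 - l^2 - 43*l/4 - 5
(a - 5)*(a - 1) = a^2 - 6*a + 5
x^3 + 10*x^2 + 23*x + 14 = (x + 1)*(x + 2)*(x + 7)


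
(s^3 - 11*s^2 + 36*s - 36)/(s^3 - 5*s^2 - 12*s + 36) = (s - 3)/(s + 3)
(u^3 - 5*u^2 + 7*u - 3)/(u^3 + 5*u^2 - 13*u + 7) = (u - 3)/(u + 7)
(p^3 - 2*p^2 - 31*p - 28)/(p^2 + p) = p - 3 - 28/p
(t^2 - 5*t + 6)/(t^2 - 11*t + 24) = (t - 2)/(t - 8)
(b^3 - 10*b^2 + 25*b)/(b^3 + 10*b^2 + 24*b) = (b^2 - 10*b + 25)/(b^2 + 10*b + 24)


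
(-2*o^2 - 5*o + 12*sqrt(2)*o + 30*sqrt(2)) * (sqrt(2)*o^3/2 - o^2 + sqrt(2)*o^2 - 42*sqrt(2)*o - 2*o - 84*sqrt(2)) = -sqrt(2)*o^5 - 9*sqrt(2)*o^4/2 + 14*o^4 + 63*o^3 + 67*sqrt(2)*o^3 - 938*o^2 + 324*sqrt(2)*o^2 - 4536*o + 360*sqrt(2)*o - 5040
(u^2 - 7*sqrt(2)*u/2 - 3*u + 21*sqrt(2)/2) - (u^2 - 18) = -7*sqrt(2)*u/2 - 3*u + 21*sqrt(2)/2 + 18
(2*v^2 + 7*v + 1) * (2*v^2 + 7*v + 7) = 4*v^4 + 28*v^3 + 65*v^2 + 56*v + 7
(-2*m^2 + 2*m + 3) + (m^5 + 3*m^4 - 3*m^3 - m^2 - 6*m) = m^5 + 3*m^4 - 3*m^3 - 3*m^2 - 4*m + 3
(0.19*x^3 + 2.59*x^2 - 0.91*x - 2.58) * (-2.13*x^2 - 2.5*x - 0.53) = -0.4047*x^5 - 5.9917*x^4 - 4.6374*x^3 + 6.3977*x^2 + 6.9323*x + 1.3674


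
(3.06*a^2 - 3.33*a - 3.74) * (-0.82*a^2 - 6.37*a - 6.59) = -2.5092*a^4 - 16.7616*a^3 + 4.1135*a^2 + 45.7685*a + 24.6466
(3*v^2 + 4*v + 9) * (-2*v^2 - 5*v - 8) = -6*v^4 - 23*v^3 - 62*v^2 - 77*v - 72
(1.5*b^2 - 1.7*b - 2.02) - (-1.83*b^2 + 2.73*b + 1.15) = 3.33*b^2 - 4.43*b - 3.17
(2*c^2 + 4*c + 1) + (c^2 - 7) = 3*c^2 + 4*c - 6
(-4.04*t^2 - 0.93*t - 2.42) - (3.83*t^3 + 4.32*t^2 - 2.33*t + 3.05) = -3.83*t^3 - 8.36*t^2 + 1.4*t - 5.47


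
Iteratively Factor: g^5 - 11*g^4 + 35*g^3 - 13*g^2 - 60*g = (g - 4)*(g^4 - 7*g^3 + 7*g^2 + 15*g) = (g - 4)*(g - 3)*(g^3 - 4*g^2 - 5*g) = g*(g - 4)*(g - 3)*(g^2 - 4*g - 5) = g*(g - 5)*(g - 4)*(g - 3)*(g + 1)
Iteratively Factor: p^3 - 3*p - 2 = (p - 2)*(p^2 + 2*p + 1) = (p - 2)*(p + 1)*(p + 1)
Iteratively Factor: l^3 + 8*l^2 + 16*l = (l)*(l^2 + 8*l + 16) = l*(l + 4)*(l + 4)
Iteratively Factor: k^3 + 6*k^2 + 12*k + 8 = (k + 2)*(k^2 + 4*k + 4) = (k + 2)^2*(k + 2)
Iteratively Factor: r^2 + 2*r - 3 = (r - 1)*(r + 3)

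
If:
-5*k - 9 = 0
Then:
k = -9/5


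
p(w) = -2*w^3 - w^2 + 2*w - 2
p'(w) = -6*w^2 - 2*w + 2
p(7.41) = -855.83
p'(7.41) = -342.27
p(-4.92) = 202.14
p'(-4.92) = -133.40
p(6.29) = -526.70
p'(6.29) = -247.96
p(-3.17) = 45.32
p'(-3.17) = -51.95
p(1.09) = -3.60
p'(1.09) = -7.31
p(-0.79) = -3.22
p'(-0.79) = -0.16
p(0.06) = -1.88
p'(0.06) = 1.86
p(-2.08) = 7.51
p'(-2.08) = -19.80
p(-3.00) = 37.00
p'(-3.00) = -46.00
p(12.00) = -3578.00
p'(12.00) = -886.00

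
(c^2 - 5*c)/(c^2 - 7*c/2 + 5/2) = 2*c*(c - 5)/(2*c^2 - 7*c + 5)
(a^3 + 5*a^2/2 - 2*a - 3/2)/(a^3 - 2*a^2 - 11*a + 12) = (a + 1/2)/(a - 4)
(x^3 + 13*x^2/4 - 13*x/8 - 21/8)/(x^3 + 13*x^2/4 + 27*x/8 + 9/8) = (2*x^2 + 5*x - 7)/(2*x^2 + 5*x + 3)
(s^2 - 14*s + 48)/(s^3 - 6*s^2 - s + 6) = (s - 8)/(s^2 - 1)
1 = 1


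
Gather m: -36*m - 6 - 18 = -36*m - 24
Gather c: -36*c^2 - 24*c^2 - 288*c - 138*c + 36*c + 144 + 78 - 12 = -60*c^2 - 390*c + 210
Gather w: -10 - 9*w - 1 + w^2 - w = w^2 - 10*w - 11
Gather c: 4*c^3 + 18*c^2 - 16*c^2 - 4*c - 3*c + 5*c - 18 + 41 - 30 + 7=4*c^3 + 2*c^2 - 2*c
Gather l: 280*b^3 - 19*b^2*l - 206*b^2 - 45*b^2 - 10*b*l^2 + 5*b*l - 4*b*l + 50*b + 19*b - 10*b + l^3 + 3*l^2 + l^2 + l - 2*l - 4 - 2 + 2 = 280*b^3 - 251*b^2 + 59*b + l^3 + l^2*(4 - 10*b) + l*(-19*b^2 + b - 1) - 4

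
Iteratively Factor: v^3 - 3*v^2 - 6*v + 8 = (v - 4)*(v^2 + v - 2) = (v - 4)*(v - 1)*(v + 2)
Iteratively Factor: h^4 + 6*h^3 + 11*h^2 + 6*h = (h)*(h^3 + 6*h^2 + 11*h + 6) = h*(h + 2)*(h^2 + 4*h + 3) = h*(h + 2)*(h + 3)*(h + 1)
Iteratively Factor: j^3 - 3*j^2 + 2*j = (j - 1)*(j^2 - 2*j) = (j - 2)*(j - 1)*(j)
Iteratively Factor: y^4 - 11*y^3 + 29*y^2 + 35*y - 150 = (y - 3)*(y^3 - 8*y^2 + 5*y + 50) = (y - 5)*(y - 3)*(y^2 - 3*y - 10) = (y - 5)*(y - 3)*(y + 2)*(y - 5)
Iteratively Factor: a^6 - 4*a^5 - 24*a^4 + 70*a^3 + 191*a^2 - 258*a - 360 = (a + 1)*(a^5 - 5*a^4 - 19*a^3 + 89*a^2 + 102*a - 360) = (a - 2)*(a + 1)*(a^4 - 3*a^3 - 25*a^2 + 39*a + 180) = (a - 2)*(a + 1)*(a + 3)*(a^3 - 6*a^2 - 7*a + 60) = (a - 4)*(a - 2)*(a + 1)*(a + 3)*(a^2 - 2*a - 15) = (a - 4)*(a - 2)*(a + 1)*(a + 3)^2*(a - 5)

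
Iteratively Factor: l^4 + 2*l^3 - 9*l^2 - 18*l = (l + 2)*(l^3 - 9*l) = l*(l + 2)*(l^2 - 9) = l*(l + 2)*(l + 3)*(l - 3)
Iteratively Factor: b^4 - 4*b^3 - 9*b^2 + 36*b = (b - 3)*(b^3 - b^2 - 12*b) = (b - 3)*(b + 3)*(b^2 - 4*b) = b*(b - 3)*(b + 3)*(b - 4)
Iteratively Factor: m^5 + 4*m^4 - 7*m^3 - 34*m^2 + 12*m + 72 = (m + 2)*(m^4 + 2*m^3 - 11*m^2 - 12*m + 36) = (m + 2)*(m + 3)*(m^3 - m^2 - 8*m + 12) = (m - 2)*(m + 2)*(m + 3)*(m^2 + m - 6) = (m - 2)*(m + 2)*(m + 3)^2*(m - 2)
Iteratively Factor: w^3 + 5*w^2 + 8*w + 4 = (w + 2)*(w^2 + 3*w + 2) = (w + 1)*(w + 2)*(w + 2)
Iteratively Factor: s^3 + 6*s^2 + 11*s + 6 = (s + 1)*(s^2 + 5*s + 6) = (s + 1)*(s + 2)*(s + 3)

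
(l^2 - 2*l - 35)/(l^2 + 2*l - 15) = (l - 7)/(l - 3)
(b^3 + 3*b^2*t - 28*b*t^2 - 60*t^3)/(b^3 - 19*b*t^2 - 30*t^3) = (b + 6*t)/(b + 3*t)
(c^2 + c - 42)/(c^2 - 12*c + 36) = (c + 7)/(c - 6)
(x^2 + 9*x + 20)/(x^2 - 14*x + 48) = (x^2 + 9*x + 20)/(x^2 - 14*x + 48)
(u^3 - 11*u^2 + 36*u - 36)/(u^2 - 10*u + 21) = (u^2 - 8*u + 12)/(u - 7)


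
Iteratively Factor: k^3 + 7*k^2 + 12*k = (k)*(k^2 + 7*k + 12) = k*(k + 4)*(k + 3)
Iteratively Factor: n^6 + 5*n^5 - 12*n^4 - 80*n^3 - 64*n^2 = (n + 4)*(n^5 + n^4 - 16*n^3 - 16*n^2) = (n - 4)*(n + 4)*(n^4 + 5*n^3 + 4*n^2) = (n - 4)*(n + 4)^2*(n^3 + n^2) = n*(n - 4)*(n + 4)^2*(n^2 + n) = n^2*(n - 4)*(n + 4)^2*(n + 1)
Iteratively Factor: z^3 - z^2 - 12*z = (z)*(z^2 - z - 12) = z*(z + 3)*(z - 4)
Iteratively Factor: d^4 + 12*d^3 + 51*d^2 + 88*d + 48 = (d + 3)*(d^3 + 9*d^2 + 24*d + 16) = (d + 3)*(d + 4)*(d^2 + 5*d + 4) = (d + 3)*(d + 4)^2*(d + 1)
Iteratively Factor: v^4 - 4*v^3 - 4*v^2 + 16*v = (v - 2)*(v^3 - 2*v^2 - 8*v) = (v - 4)*(v - 2)*(v^2 + 2*v) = v*(v - 4)*(v - 2)*(v + 2)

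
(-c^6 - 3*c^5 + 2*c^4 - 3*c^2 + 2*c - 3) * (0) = 0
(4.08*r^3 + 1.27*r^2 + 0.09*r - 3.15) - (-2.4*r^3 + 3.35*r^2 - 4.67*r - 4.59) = 6.48*r^3 - 2.08*r^2 + 4.76*r + 1.44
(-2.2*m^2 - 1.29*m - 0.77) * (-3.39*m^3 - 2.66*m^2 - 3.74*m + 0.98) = 7.458*m^5 + 10.2251*m^4 + 14.2697*m^3 + 4.7168*m^2 + 1.6156*m - 0.7546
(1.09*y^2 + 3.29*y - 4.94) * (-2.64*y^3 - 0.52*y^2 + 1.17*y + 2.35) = -2.8776*y^5 - 9.2524*y^4 + 12.6061*y^3 + 8.9796*y^2 + 1.9517*y - 11.609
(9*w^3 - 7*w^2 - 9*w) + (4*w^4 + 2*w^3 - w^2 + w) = 4*w^4 + 11*w^3 - 8*w^2 - 8*w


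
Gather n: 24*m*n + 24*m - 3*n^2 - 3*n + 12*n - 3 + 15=24*m - 3*n^2 + n*(24*m + 9) + 12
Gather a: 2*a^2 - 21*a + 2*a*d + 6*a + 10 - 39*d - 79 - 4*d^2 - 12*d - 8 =2*a^2 + a*(2*d - 15) - 4*d^2 - 51*d - 77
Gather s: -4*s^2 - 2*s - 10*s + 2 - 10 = -4*s^2 - 12*s - 8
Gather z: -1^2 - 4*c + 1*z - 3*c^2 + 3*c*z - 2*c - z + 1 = -3*c^2 + 3*c*z - 6*c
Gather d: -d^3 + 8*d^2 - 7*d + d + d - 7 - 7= -d^3 + 8*d^2 - 5*d - 14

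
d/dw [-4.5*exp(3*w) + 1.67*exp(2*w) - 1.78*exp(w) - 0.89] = (-13.5*exp(2*w) + 3.34*exp(w) - 1.78)*exp(w)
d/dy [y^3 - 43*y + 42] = 3*y^2 - 43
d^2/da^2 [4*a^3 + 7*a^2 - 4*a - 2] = 24*a + 14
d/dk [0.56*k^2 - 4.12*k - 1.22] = 1.12*k - 4.12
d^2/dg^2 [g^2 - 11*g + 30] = 2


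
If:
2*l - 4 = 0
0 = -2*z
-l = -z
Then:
No Solution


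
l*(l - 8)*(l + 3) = l^3 - 5*l^2 - 24*l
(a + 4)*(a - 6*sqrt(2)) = a^2 - 6*sqrt(2)*a + 4*a - 24*sqrt(2)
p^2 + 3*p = p*(p + 3)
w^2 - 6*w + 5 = (w - 5)*(w - 1)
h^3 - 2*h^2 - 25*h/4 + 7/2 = (h - 7/2)*(h - 1/2)*(h + 2)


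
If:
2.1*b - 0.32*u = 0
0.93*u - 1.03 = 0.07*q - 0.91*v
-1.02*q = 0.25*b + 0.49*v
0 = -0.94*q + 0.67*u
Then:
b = -0.29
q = -1.36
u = -1.90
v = 2.97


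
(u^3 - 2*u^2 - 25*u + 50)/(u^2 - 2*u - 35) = (u^2 - 7*u + 10)/(u - 7)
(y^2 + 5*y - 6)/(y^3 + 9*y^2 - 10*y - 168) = (y - 1)/(y^2 + 3*y - 28)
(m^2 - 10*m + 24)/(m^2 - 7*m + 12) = (m - 6)/(m - 3)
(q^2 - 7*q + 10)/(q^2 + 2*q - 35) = (q - 2)/(q + 7)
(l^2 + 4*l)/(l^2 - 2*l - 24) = l/(l - 6)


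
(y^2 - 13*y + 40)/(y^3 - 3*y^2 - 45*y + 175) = (y - 8)/(y^2 + 2*y - 35)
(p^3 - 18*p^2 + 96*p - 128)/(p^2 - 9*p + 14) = (p^2 - 16*p + 64)/(p - 7)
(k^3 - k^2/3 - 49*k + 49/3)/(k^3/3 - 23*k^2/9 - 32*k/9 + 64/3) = 3*(3*k^3 - k^2 - 147*k + 49)/(3*k^3 - 23*k^2 - 32*k + 192)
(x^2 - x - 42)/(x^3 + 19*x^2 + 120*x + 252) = (x - 7)/(x^2 + 13*x + 42)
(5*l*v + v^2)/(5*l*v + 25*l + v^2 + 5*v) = v/(v + 5)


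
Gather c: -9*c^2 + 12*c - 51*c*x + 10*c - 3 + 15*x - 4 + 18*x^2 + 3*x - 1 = -9*c^2 + c*(22 - 51*x) + 18*x^2 + 18*x - 8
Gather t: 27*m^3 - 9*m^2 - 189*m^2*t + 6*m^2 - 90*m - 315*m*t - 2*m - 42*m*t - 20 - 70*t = 27*m^3 - 3*m^2 - 92*m + t*(-189*m^2 - 357*m - 70) - 20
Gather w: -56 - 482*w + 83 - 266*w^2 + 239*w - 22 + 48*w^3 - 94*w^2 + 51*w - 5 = 48*w^3 - 360*w^2 - 192*w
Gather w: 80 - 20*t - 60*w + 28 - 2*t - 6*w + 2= -22*t - 66*w + 110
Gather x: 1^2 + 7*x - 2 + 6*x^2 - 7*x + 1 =6*x^2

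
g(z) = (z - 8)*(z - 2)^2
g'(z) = (z - 8)*(2*z - 4) + (z - 2)^2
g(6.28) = -31.51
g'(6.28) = 3.60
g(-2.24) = -184.09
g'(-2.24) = 104.81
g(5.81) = -31.79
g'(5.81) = -2.17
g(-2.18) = -177.87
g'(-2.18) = 102.58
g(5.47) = -30.46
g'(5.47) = -5.52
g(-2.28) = -188.31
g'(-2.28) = 106.32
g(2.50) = -1.38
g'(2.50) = -5.25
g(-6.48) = -1041.26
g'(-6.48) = 317.49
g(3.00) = -5.00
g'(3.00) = -9.00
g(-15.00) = -6647.00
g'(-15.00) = 1071.00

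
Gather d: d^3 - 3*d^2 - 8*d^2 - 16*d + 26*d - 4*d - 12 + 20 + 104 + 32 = d^3 - 11*d^2 + 6*d + 144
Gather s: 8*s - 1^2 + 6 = 8*s + 5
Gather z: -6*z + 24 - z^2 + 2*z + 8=-z^2 - 4*z + 32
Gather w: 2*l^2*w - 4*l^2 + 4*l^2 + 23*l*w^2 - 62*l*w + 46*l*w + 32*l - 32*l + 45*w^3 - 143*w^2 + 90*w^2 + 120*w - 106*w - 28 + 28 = 45*w^3 + w^2*(23*l - 53) + w*(2*l^2 - 16*l + 14)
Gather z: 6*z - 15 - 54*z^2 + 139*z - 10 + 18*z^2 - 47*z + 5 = -36*z^2 + 98*z - 20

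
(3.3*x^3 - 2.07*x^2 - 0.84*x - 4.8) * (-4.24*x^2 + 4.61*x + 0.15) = -13.992*x^5 + 23.9898*x^4 - 5.4861*x^3 + 16.1691*x^2 - 22.254*x - 0.72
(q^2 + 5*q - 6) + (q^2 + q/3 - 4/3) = 2*q^2 + 16*q/3 - 22/3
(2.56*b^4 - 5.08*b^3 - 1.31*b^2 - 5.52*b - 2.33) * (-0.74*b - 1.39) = -1.8944*b^5 + 0.2008*b^4 + 8.0306*b^3 + 5.9057*b^2 + 9.397*b + 3.2387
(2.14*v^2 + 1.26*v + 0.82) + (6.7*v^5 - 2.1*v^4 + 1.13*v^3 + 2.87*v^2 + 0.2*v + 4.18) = 6.7*v^5 - 2.1*v^4 + 1.13*v^3 + 5.01*v^2 + 1.46*v + 5.0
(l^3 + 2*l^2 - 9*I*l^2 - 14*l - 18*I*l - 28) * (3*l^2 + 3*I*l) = 3*l^5 + 6*l^4 - 24*I*l^4 - 15*l^3 - 48*I*l^3 - 30*l^2 - 42*I*l^2 - 84*I*l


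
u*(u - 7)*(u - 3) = u^3 - 10*u^2 + 21*u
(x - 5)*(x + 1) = x^2 - 4*x - 5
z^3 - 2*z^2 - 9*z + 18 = (z - 3)*(z - 2)*(z + 3)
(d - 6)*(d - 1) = d^2 - 7*d + 6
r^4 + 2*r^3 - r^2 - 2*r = r*(r - 1)*(r + 1)*(r + 2)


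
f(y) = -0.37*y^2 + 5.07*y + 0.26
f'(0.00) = 5.07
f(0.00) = 0.26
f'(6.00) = 0.63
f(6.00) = 17.36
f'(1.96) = 3.62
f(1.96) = 8.78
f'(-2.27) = 6.75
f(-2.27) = -13.16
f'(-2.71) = 7.08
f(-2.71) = -16.20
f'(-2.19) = 6.69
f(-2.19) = -12.62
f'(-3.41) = 7.59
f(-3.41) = -21.33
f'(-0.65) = 5.55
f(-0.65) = -3.19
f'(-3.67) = 7.79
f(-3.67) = -23.33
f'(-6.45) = 9.84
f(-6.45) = -47.83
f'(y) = 5.07 - 0.74*y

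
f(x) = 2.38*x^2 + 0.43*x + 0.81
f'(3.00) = 14.71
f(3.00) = 23.52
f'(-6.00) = -28.13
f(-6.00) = 83.91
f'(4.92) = 23.85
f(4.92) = 60.54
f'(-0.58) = -2.33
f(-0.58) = 1.36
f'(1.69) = 8.47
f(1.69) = 8.33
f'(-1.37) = -6.09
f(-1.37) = 4.69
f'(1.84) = 9.19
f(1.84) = 9.66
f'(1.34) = 6.81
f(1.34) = 5.66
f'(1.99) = 9.90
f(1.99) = 11.09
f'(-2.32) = -10.61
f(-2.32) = 12.62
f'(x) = 4.76*x + 0.43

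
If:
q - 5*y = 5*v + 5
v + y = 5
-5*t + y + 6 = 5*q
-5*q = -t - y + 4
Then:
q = 30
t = 5/3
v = -442/3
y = 457/3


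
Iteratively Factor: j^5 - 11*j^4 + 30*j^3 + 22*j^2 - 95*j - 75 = (j + 1)*(j^4 - 12*j^3 + 42*j^2 - 20*j - 75) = (j + 1)^2*(j^3 - 13*j^2 + 55*j - 75) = (j - 3)*(j + 1)^2*(j^2 - 10*j + 25) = (j - 5)*(j - 3)*(j + 1)^2*(j - 5)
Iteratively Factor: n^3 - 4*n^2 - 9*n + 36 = (n - 3)*(n^2 - n - 12) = (n - 3)*(n + 3)*(n - 4)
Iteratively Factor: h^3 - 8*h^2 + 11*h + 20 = (h + 1)*(h^2 - 9*h + 20) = (h - 5)*(h + 1)*(h - 4)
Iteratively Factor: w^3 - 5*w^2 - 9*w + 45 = (w - 3)*(w^2 - 2*w - 15) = (w - 3)*(w + 3)*(w - 5)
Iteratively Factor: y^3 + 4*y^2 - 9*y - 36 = (y - 3)*(y^2 + 7*y + 12) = (y - 3)*(y + 4)*(y + 3)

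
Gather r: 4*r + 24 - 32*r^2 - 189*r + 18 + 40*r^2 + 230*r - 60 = 8*r^2 + 45*r - 18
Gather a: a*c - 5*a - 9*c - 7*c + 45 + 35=a*(c - 5) - 16*c + 80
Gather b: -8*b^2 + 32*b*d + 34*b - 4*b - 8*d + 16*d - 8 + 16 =-8*b^2 + b*(32*d + 30) + 8*d + 8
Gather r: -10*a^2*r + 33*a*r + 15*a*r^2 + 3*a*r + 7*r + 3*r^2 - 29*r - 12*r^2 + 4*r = r^2*(15*a - 9) + r*(-10*a^2 + 36*a - 18)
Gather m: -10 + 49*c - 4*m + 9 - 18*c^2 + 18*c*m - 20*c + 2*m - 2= -18*c^2 + 29*c + m*(18*c - 2) - 3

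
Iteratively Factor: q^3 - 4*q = (q)*(q^2 - 4) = q*(q + 2)*(q - 2)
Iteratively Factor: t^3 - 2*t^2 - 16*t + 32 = (t - 2)*(t^2 - 16) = (t - 4)*(t - 2)*(t + 4)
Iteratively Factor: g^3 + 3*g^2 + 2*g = (g)*(g^2 + 3*g + 2) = g*(g + 2)*(g + 1)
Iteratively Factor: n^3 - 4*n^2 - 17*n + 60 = (n - 3)*(n^2 - n - 20) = (n - 3)*(n + 4)*(n - 5)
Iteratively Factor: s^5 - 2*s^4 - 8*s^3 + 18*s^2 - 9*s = (s + 3)*(s^4 - 5*s^3 + 7*s^2 - 3*s) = (s - 1)*(s + 3)*(s^3 - 4*s^2 + 3*s) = (s - 3)*(s - 1)*(s + 3)*(s^2 - s) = s*(s - 3)*(s - 1)*(s + 3)*(s - 1)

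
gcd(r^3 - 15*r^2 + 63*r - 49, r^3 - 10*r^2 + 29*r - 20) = r - 1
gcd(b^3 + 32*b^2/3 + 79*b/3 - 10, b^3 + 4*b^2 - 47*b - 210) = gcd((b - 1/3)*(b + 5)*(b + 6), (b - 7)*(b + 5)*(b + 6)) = b^2 + 11*b + 30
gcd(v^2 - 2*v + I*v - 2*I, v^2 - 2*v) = v - 2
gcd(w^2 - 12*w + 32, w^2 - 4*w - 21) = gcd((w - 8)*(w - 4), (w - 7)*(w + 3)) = 1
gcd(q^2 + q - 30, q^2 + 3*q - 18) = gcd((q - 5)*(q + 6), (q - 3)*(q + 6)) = q + 6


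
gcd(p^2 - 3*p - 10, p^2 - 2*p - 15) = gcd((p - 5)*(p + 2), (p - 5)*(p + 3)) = p - 5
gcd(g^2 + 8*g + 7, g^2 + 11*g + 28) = g + 7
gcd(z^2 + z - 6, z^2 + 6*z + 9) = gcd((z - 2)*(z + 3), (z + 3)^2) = z + 3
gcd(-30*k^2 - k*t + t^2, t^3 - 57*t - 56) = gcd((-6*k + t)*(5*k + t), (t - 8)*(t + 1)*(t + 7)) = 1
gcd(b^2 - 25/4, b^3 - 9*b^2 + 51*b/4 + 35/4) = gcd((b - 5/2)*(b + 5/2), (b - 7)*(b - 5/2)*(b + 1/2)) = b - 5/2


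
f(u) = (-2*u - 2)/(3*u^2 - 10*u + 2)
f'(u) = (10 - 6*u)*(-2*u - 2)/(3*u^2 - 10*u + 2)^2 - 2/(3*u^2 - 10*u + 2)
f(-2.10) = 0.06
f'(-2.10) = -0.02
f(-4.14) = 0.07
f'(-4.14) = 0.00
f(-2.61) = 0.07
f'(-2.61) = -0.01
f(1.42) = 0.79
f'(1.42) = 0.14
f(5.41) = -0.36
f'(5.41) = 0.17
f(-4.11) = 0.07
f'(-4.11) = 0.00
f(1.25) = 0.77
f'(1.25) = 0.01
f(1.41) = 0.79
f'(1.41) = 0.13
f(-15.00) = 0.03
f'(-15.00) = 0.00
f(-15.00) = 0.03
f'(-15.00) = 0.00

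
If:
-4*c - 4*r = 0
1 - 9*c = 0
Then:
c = 1/9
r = -1/9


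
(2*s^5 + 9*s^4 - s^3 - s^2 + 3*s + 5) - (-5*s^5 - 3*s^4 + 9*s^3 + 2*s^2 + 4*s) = 7*s^5 + 12*s^4 - 10*s^3 - 3*s^2 - s + 5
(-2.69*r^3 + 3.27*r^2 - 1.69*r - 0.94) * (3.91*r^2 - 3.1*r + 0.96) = -10.5179*r^5 + 21.1247*r^4 - 19.3273*r^3 + 4.7028*r^2 + 1.2916*r - 0.9024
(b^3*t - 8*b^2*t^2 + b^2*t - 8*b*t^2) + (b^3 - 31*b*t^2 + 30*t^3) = b^3*t + b^3 - 8*b^2*t^2 + b^2*t - 39*b*t^2 + 30*t^3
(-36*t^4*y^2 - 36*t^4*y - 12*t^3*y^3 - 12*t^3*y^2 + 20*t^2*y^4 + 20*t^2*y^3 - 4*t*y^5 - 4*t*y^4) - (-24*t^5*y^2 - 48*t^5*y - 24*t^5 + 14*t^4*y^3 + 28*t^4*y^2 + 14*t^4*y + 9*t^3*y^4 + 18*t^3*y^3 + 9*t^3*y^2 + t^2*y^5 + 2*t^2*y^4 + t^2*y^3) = 24*t^5*y^2 + 48*t^5*y + 24*t^5 - 14*t^4*y^3 - 64*t^4*y^2 - 50*t^4*y - 9*t^3*y^4 - 30*t^3*y^3 - 21*t^3*y^2 - t^2*y^5 + 18*t^2*y^4 + 19*t^2*y^3 - 4*t*y^5 - 4*t*y^4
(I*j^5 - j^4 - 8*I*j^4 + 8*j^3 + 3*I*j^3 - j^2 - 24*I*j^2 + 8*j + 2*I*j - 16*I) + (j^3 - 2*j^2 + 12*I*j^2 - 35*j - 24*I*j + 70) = I*j^5 - j^4 - 8*I*j^4 + 9*j^3 + 3*I*j^3 - 3*j^2 - 12*I*j^2 - 27*j - 22*I*j + 70 - 16*I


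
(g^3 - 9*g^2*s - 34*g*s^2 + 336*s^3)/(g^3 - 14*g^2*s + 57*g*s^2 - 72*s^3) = (g^2 - g*s - 42*s^2)/(g^2 - 6*g*s + 9*s^2)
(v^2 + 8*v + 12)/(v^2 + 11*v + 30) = (v + 2)/(v + 5)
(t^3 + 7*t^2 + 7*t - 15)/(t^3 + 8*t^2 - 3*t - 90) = (t^2 + 2*t - 3)/(t^2 + 3*t - 18)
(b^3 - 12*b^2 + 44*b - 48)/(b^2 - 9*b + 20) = (b^2 - 8*b + 12)/(b - 5)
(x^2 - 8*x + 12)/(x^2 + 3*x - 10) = (x - 6)/(x + 5)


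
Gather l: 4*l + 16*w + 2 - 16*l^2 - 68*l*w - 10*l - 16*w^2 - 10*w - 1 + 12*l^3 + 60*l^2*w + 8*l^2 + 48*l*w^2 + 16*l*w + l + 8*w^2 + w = 12*l^3 + l^2*(60*w - 8) + l*(48*w^2 - 52*w - 5) - 8*w^2 + 7*w + 1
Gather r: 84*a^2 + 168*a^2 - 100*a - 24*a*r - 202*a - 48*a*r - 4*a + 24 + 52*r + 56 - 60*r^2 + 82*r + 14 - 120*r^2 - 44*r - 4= 252*a^2 - 306*a - 180*r^2 + r*(90 - 72*a) + 90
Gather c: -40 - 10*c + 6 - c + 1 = -11*c - 33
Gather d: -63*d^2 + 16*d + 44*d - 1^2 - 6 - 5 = -63*d^2 + 60*d - 12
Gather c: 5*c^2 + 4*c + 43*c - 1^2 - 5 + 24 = 5*c^2 + 47*c + 18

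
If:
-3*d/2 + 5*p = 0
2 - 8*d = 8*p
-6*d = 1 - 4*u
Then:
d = 5/26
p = 3/52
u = 7/13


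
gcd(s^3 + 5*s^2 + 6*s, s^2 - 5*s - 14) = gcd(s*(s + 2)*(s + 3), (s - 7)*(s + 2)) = s + 2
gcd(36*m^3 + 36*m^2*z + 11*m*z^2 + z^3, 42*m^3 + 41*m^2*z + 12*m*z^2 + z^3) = 6*m^2 + 5*m*z + z^2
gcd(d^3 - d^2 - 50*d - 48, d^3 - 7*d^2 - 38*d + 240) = d^2 - 2*d - 48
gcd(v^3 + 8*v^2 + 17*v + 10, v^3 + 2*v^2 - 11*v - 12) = v + 1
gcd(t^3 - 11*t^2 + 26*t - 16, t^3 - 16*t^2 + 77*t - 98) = t - 2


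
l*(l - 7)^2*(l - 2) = l^4 - 16*l^3 + 77*l^2 - 98*l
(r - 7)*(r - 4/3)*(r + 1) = r^3 - 22*r^2/3 + r + 28/3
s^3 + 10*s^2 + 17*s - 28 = (s - 1)*(s + 4)*(s + 7)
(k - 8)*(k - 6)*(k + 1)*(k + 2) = k^4 - 11*k^3 + 8*k^2 + 116*k + 96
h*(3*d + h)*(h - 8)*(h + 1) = 3*d*h^3 - 21*d*h^2 - 24*d*h + h^4 - 7*h^3 - 8*h^2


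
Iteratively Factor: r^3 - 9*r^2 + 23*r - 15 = (r - 1)*(r^2 - 8*r + 15) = (r - 5)*(r - 1)*(r - 3)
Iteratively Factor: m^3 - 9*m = (m)*(m^2 - 9) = m*(m + 3)*(m - 3)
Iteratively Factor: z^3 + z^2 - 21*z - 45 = (z - 5)*(z^2 + 6*z + 9) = (z - 5)*(z + 3)*(z + 3)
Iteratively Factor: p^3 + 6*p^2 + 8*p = (p + 4)*(p^2 + 2*p) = (p + 2)*(p + 4)*(p)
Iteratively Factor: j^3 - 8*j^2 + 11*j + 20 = (j + 1)*(j^2 - 9*j + 20) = (j - 4)*(j + 1)*(j - 5)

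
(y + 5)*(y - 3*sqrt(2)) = y^2 - 3*sqrt(2)*y + 5*y - 15*sqrt(2)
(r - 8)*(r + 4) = r^2 - 4*r - 32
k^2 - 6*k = k*(k - 6)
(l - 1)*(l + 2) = l^2 + l - 2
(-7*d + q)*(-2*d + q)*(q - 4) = 14*d^2*q - 56*d^2 - 9*d*q^2 + 36*d*q + q^3 - 4*q^2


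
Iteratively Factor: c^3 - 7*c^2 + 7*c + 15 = (c - 5)*(c^2 - 2*c - 3) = (c - 5)*(c - 3)*(c + 1)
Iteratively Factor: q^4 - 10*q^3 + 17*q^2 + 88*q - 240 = (q - 4)*(q^3 - 6*q^2 - 7*q + 60) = (q - 4)*(q + 3)*(q^2 - 9*q + 20) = (q - 4)^2*(q + 3)*(q - 5)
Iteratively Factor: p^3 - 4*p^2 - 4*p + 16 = (p - 4)*(p^2 - 4) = (p - 4)*(p + 2)*(p - 2)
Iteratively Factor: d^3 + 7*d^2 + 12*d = (d)*(d^2 + 7*d + 12) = d*(d + 4)*(d + 3)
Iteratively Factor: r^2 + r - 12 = (r - 3)*(r + 4)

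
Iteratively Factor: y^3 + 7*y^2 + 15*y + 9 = (y + 3)*(y^2 + 4*y + 3) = (y + 3)^2*(y + 1)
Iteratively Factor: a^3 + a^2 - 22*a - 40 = (a + 4)*(a^2 - 3*a - 10) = (a + 2)*(a + 4)*(a - 5)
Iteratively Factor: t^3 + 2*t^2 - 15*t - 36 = (t + 3)*(t^2 - t - 12) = (t - 4)*(t + 3)*(t + 3)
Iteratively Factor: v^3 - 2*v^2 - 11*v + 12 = (v - 4)*(v^2 + 2*v - 3) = (v - 4)*(v + 3)*(v - 1)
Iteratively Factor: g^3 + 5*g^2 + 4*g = (g)*(g^2 + 5*g + 4) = g*(g + 4)*(g + 1)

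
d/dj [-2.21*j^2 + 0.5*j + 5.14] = 0.5 - 4.42*j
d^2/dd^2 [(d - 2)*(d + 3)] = 2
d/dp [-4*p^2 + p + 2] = 1 - 8*p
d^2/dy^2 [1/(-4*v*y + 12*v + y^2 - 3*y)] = 2*(-4*v*y + 12*v + y^2 - 3*y - (4*v - 2*y + 3)^2)/(4*v*y - 12*v - y^2 + 3*y)^3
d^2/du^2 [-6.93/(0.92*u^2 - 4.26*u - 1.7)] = (-11.731104*u^2 + 54.320112*u + 6.93*(1.84*u - 4.26)*(3.68*u - 8.52) + 21.67704)/(-0.92*u^2 + 4.26*u + 1.7)^3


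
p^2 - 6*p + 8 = (p - 4)*(p - 2)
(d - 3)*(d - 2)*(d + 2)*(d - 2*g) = d^4 - 2*d^3*g - 3*d^3 + 6*d^2*g - 4*d^2 + 8*d*g + 12*d - 24*g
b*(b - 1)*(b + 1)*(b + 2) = b^4 + 2*b^3 - b^2 - 2*b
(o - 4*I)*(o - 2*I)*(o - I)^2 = o^4 - 8*I*o^3 - 21*o^2 + 22*I*o + 8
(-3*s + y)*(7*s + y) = -21*s^2 + 4*s*y + y^2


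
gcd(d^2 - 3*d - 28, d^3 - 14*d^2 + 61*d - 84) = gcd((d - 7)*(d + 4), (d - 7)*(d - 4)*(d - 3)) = d - 7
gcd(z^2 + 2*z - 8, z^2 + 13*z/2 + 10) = z + 4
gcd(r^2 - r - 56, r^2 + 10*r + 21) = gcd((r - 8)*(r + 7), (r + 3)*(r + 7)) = r + 7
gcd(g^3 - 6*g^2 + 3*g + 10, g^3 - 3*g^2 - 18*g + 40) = g^2 - 7*g + 10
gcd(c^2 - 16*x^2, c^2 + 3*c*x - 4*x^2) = c + 4*x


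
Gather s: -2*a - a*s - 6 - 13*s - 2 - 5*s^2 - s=-2*a - 5*s^2 + s*(-a - 14) - 8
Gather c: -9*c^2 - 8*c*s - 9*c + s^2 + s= -9*c^2 + c*(-8*s - 9) + s^2 + s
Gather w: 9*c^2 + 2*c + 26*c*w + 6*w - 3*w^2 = 9*c^2 + 2*c - 3*w^2 + w*(26*c + 6)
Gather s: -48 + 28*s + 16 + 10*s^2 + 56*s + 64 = 10*s^2 + 84*s + 32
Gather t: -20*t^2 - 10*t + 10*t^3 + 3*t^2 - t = 10*t^3 - 17*t^2 - 11*t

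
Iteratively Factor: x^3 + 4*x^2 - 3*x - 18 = (x + 3)*(x^2 + x - 6) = (x - 2)*(x + 3)*(x + 3)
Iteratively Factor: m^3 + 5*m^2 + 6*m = (m + 3)*(m^2 + 2*m) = (m + 2)*(m + 3)*(m)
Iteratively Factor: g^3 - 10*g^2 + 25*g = (g - 5)*(g^2 - 5*g) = (g - 5)^2*(g)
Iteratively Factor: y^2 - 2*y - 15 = (y - 5)*(y + 3)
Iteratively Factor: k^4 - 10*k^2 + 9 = (k - 3)*(k^3 + 3*k^2 - k - 3) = (k - 3)*(k - 1)*(k^2 + 4*k + 3) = (k - 3)*(k - 1)*(k + 3)*(k + 1)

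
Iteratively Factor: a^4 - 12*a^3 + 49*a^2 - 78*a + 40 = (a - 5)*(a^3 - 7*a^2 + 14*a - 8) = (a - 5)*(a - 1)*(a^2 - 6*a + 8) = (a - 5)*(a - 4)*(a - 1)*(a - 2)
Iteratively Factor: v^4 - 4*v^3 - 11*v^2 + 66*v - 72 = (v - 3)*(v^3 - v^2 - 14*v + 24) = (v - 3)*(v + 4)*(v^2 - 5*v + 6) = (v - 3)*(v - 2)*(v + 4)*(v - 3)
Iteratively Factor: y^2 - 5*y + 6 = (y - 2)*(y - 3)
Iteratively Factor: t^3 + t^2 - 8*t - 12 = (t + 2)*(t^2 - t - 6) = (t + 2)^2*(t - 3)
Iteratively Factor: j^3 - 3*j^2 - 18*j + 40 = (j - 5)*(j^2 + 2*j - 8) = (j - 5)*(j - 2)*(j + 4)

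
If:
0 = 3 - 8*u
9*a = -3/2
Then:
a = -1/6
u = 3/8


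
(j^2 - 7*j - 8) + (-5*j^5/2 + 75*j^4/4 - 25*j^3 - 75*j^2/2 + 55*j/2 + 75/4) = -5*j^5/2 + 75*j^4/4 - 25*j^3 - 73*j^2/2 + 41*j/2 + 43/4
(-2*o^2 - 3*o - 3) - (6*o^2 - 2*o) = -8*o^2 - o - 3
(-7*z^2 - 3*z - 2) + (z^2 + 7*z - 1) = -6*z^2 + 4*z - 3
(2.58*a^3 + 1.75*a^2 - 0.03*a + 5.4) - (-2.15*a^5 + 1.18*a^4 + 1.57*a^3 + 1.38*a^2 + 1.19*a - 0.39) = 2.15*a^5 - 1.18*a^4 + 1.01*a^3 + 0.37*a^2 - 1.22*a + 5.79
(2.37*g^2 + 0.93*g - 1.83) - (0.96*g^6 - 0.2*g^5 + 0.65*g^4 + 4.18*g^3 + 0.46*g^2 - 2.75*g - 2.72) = -0.96*g^6 + 0.2*g^5 - 0.65*g^4 - 4.18*g^3 + 1.91*g^2 + 3.68*g + 0.89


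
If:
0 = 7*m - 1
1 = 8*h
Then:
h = 1/8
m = 1/7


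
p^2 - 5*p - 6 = (p - 6)*(p + 1)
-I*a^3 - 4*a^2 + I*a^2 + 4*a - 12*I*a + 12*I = (a - 6*I)*(a + 2*I)*(-I*a + I)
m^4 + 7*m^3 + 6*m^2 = m^2*(m + 1)*(m + 6)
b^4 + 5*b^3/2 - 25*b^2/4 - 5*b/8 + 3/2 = (b - 3/2)*(b - 1/2)*(b + 1/2)*(b + 4)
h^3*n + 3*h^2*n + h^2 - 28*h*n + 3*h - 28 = (h - 4)*(h + 7)*(h*n + 1)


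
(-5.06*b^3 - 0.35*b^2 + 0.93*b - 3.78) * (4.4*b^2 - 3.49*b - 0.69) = -22.264*b^5 + 16.1194*b^4 + 8.8049*b^3 - 19.6362*b^2 + 12.5505*b + 2.6082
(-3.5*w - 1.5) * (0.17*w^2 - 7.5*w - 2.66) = -0.595*w^3 + 25.995*w^2 + 20.56*w + 3.99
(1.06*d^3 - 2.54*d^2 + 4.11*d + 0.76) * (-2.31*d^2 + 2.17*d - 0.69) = -2.4486*d^5 + 8.1676*d^4 - 15.7373*d^3 + 8.9157*d^2 - 1.1867*d - 0.5244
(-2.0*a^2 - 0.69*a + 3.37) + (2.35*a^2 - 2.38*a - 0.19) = 0.35*a^2 - 3.07*a + 3.18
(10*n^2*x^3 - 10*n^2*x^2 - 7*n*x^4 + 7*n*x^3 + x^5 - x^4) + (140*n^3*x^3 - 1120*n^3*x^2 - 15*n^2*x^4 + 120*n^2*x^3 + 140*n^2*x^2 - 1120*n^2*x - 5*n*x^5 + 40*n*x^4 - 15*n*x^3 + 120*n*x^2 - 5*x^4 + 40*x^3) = 140*n^3*x^3 - 1120*n^3*x^2 - 15*n^2*x^4 + 130*n^2*x^3 + 130*n^2*x^2 - 1120*n^2*x - 5*n*x^5 + 33*n*x^4 - 8*n*x^3 + 120*n*x^2 + x^5 - 6*x^4 + 40*x^3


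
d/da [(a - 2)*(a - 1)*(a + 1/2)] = 3*a^2 - 5*a + 1/2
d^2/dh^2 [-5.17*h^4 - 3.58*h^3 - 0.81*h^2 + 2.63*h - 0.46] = -62.04*h^2 - 21.48*h - 1.62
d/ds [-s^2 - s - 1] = -2*s - 1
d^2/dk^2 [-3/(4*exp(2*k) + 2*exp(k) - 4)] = 3*(-2*(4*exp(k) + 1)^2*exp(k) + (8*exp(k) + 1)*(2*exp(2*k) + exp(k) - 2))*exp(k)/(2*(2*exp(2*k) + exp(k) - 2)^3)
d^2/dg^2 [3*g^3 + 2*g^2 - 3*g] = 18*g + 4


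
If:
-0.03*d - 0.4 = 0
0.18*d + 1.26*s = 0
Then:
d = -13.33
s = 1.90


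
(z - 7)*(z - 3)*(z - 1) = z^3 - 11*z^2 + 31*z - 21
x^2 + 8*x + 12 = (x + 2)*(x + 6)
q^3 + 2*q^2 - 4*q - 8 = (q - 2)*(q + 2)^2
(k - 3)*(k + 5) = k^2 + 2*k - 15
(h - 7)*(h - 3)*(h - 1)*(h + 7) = h^4 - 4*h^3 - 46*h^2 + 196*h - 147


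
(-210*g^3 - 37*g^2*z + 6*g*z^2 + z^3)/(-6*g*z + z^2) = 35*g^2/z + 12*g + z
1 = 1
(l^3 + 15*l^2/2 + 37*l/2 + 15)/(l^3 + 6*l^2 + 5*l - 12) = (l^2 + 9*l/2 + 5)/(l^2 + 3*l - 4)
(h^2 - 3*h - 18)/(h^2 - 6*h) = (h + 3)/h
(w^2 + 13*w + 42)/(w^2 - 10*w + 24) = (w^2 + 13*w + 42)/(w^2 - 10*w + 24)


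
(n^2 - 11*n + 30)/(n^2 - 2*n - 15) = (n - 6)/(n + 3)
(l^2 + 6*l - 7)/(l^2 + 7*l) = (l - 1)/l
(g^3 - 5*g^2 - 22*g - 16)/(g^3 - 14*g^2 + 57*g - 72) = (g^2 + 3*g + 2)/(g^2 - 6*g + 9)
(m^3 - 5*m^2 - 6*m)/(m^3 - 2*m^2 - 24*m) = (m + 1)/(m + 4)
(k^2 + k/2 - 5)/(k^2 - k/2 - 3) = (2*k + 5)/(2*k + 3)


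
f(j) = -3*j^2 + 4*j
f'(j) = 4 - 6*j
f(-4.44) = -76.90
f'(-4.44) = 30.64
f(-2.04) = -20.64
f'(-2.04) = 16.24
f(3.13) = -16.87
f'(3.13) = -14.78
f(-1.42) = -11.73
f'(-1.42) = 12.52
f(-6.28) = -143.44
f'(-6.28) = 41.68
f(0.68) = 1.33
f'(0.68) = -0.08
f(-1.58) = -13.81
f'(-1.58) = 13.48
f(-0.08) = -0.34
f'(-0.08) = 4.48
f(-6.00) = -132.00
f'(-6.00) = 40.00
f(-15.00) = -735.00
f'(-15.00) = 94.00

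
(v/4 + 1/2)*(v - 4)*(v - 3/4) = v^3/4 - 11*v^2/16 - 13*v/8 + 3/2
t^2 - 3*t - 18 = (t - 6)*(t + 3)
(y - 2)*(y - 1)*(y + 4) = y^3 + y^2 - 10*y + 8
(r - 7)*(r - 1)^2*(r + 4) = r^4 - 5*r^3 - 21*r^2 + 53*r - 28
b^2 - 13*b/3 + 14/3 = (b - 7/3)*(b - 2)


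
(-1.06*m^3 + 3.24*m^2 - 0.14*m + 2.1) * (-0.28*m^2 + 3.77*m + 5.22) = 0.2968*m^5 - 4.9034*m^4 + 6.7208*m^3 + 15.797*m^2 + 7.1862*m + 10.962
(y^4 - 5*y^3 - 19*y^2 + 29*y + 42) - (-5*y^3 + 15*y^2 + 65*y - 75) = y^4 - 34*y^2 - 36*y + 117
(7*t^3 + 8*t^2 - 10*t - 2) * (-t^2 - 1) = -7*t^5 - 8*t^4 + 3*t^3 - 6*t^2 + 10*t + 2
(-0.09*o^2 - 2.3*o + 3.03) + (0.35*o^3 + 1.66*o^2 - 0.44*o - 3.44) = 0.35*o^3 + 1.57*o^2 - 2.74*o - 0.41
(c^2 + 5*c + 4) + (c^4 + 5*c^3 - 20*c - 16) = c^4 + 5*c^3 + c^2 - 15*c - 12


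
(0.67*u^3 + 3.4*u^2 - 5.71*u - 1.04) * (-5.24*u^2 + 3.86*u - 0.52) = -3.5108*u^5 - 15.2298*u^4 + 42.696*u^3 - 18.359*u^2 - 1.0452*u + 0.5408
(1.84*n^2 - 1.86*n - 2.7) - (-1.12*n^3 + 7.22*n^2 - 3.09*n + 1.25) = 1.12*n^3 - 5.38*n^2 + 1.23*n - 3.95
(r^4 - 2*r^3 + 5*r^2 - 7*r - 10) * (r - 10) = r^5 - 12*r^4 + 25*r^3 - 57*r^2 + 60*r + 100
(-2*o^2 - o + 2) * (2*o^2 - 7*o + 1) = -4*o^4 + 12*o^3 + 9*o^2 - 15*o + 2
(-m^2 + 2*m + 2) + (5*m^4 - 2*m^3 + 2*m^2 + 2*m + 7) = 5*m^4 - 2*m^3 + m^2 + 4*m + 9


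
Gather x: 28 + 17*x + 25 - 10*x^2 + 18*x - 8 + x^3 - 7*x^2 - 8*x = x^3 - 17*x^2 + 27*x + 45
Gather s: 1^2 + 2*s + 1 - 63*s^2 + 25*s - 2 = -63*s^2 + 27*s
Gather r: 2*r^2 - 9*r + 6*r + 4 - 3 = 2*r^2 - 3*r + 1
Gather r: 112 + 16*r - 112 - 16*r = 0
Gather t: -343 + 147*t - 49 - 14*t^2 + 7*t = -14*t^2 + 154*t - 392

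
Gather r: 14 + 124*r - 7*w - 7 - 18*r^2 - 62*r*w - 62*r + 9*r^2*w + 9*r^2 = r^2*(9*w - 9) + r*(62 - 62*w) - 7*w + 7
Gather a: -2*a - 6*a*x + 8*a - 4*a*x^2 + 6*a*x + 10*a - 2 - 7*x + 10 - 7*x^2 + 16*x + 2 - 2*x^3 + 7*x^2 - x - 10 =a*(16 - 4*x^2) - 2*x^3 + 8*x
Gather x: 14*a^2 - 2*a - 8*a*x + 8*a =14*a^2 - 8*a*x + 6*a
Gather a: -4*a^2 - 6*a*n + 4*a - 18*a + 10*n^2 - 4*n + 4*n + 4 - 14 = -4*a^2 + a*(-6*n - 14) + 10*n^2 - 10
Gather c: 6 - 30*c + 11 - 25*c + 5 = 22 - 55*c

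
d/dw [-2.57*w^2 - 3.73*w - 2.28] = -5.14*w - 3.73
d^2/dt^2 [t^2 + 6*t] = 2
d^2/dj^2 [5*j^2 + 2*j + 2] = 10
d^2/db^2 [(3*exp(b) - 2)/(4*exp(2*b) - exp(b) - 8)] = (48*exp(4*b) - 116*exp(3*b) + 600*exp(2*b) - 282*exp(b) + 208)*exp(b)/(64*exp(6*b) - 48*exp(5*b) - 372*exp(4*b) + 191*exp(3*b) + 744*exp(2*b) - 192*exp(b) - 512)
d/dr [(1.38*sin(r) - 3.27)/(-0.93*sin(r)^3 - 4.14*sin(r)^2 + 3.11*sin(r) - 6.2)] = (2.5668*sin(r)^3 - 3.4101*sin(r)^2 - 27.0756*sin(r) + 1.6137)*cos(r)/(0.8649*sin(r)^6 + 7.7004*sin(r)^5 + 11.355*sin(r)^4 - 14.2188*sin(r)^3 + 61.0081*sin(r)^2 - 38.564*sin(r) + 38.44)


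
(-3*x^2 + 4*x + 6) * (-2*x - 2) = 6*x^3 - 2*x^2 - 20*x - 12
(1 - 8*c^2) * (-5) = 40*c^2 - 5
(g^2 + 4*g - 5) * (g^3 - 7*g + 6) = g^5 + 4*g^4 - 12*g^3 - 22*g^2 + 59*g - 30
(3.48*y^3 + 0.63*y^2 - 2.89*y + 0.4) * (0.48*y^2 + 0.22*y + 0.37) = 1.6704*y^5 + 1.068*y^4 + 0.0390000000000001*y^3 - 0.2107*y^2 - 0.9813*y + 0.148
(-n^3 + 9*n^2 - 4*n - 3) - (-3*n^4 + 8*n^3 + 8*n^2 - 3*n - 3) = 3*n^4 - 9*n^3 + n^2 - n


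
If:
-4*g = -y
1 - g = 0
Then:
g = 1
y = 4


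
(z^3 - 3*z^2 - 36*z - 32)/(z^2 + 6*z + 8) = (z^2 - 7*z - 8)/(z + 2)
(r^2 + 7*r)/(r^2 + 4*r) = (r + 7)/(r + 4)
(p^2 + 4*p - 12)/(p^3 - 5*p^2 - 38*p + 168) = (p - 2)/(p^2 - 11*p + 28)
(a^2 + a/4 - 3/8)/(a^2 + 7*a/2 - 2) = (a + 3/4)/(a + 4)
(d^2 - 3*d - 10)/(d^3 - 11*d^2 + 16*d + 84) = (d - 5)/(d^2 - 13*d + 42)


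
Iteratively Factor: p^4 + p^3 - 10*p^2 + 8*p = (p - 2)*(p^3 + 3*p^2 - 4*p) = (p - 2)*(p + 4)*(p^2 - p) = (p - 2)*(p - 1)*(p + 4)*(p)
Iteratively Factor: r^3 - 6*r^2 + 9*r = (r)*(r^2 - 6*r + 9) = r*(r - 3)*(r - 3)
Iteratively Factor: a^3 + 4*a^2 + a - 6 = (a + 2)*(a^2 + 2*a - 3) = (a + 2)*(a + 3)*(a - 1)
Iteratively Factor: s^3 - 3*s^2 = (s)*(s^2 - 3*s) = s*(s - 3)*(s)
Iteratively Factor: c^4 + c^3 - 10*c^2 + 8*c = (c)*(c^3 + c^2 - 10*c + 8) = c*(c + 4)*(c^2 - 3*c + 2) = c*(c - 2)*(c + 4)*(c - 1)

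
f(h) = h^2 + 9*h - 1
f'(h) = 2*h + 9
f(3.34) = 40.22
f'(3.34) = 15.68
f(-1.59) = -12.78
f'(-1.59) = 5.82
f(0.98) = 8.78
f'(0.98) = 10.96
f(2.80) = 32.04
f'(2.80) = 14.60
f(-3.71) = -20.63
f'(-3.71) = 1.58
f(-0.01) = -1.09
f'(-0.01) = 8.98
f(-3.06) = -19.18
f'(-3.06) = 2.88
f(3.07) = 36.05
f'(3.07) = 15.14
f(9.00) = 161.00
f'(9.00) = 27.00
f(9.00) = 161.00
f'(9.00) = 27.00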